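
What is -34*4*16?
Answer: -2176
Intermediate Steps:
-34*4*16 = -136*16 = -2176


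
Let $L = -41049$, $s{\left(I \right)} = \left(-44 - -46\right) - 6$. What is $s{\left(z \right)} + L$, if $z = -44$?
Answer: $-41053$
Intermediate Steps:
$s{\left(I \right)} = -4$ ($s{\left(I \right)} = \left(-44 + 46\right) - 6 = 2 - 6 = -4$)
$s{\left(z \right)} + L = -4 - 41049 = -41053$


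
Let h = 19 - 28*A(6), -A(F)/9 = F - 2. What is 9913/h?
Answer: 9913/1027 ≈ 9.6524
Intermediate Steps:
A(F) = 18 - 9*F (A(F) = -9*(F - 2) = -9*(-2 + F) = 18 - 9*F)
h = 1027 (h = 19 - 28*(18 - 9*6) = 19 - 28*(18 - 54) = 19 - 28*(-36) = 19 + 1008 = 1027)
9913/h = 9913/1027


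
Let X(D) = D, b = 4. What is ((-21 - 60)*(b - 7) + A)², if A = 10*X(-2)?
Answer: 49729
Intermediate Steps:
A = -20 (A = 10*(-2) = -20)
((-21 - 60)*(b - 7) + A)² = ((-21 - 60)*(4 - 7) - 20)² = (-81*(-3) - 20)² = (243 - 20)² = 223² = 49729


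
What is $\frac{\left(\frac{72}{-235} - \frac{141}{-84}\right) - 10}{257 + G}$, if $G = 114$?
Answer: $- \frac{56771}{2441180} \approx -0.023256$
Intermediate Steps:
$\frac{\left(\frac{72}{-235} - \frac{141}{-84}\right) - 10}{257 + G} = \frac{\left(\frac{72}{-235} - \frac{141}{-84}\right) - 10}{257 + 114} = \frac{\left(72 \left(- \frac{1}{235}\right) - - \frac{47}{28}\right) - 10}{371} = \left(\left(- \frac{72}{235} + \frac{47}{28}\right) - 10\right) \frac{1}{371} = \left(\frac{9029}{6580} - 10\right) \frac{1}{371} = \left(- \frac{56771}{6580}\right) \frac{1}{371} = - \frac{56771}{2441180}$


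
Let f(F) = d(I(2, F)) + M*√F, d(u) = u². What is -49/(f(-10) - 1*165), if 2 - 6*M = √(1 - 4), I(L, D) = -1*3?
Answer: 294/(936 - √30 - 2*I*√10) ≈ 0.31594 + 0.0021474*I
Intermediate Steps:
I(L, D) = -3
M = ⅓ - I*√3/6 (M = ⅓ - √(1 - 4)/6 = ⅓ - I*√3/6 ≈ 0.33333 - 0.28868*I)
f(F) = 9 + √F*(⅓ - I*√3/6) (f(F) = (-3)² + (⅓ - I*√3/6)*√F = 9 + √F*(⅓ - I*√3/6))
-49/(f(-10) - 1*165) = -49/((9 + √(-10)*(2 - I*√3)/6) - 1*165) = -49/((9 + (I*√10)*(2 - I*√3)/6) - 165) = -49/((9 + I*√10*(2 - I*√3)/6) - 165) = -49/(-156 + I*√10*(2 - I*√3)/6)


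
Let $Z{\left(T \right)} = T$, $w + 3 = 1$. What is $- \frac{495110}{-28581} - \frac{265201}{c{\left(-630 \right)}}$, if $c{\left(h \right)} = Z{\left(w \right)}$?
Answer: $\frac{1082957143}{8166} \approx 1.3262 \cdot 10^{5}$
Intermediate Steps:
$w = -2$ ($w = -3 + 1 = -2$)
$c{\left(h \right)} = -2$
$- \frac{495110}{-28581} - \frac{265201}{c{\left(-630 \right)}} = - \frac{495110}{-28581} - \frac{265201}{-2} = \left(-495110\right) \left(- \frac{1}{28581}\right) - - \frac{265201}{2} = \frac{70730}{4083} + \frac{265201}{2} = \frac{1082957143}{8166}$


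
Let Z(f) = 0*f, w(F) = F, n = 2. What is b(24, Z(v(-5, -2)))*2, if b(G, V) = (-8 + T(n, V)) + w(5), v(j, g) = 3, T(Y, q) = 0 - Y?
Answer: -10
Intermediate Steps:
T(Y, q) = -Y
Z(f) = 0
b(G, V) = -5 (b(G, V) = (-8 - 1*2) + 5 = (-8 - 2) + 5 = -10 + 5 = -5)
b(24, Z(v(-5, -2)))*2 = -5*2 = -10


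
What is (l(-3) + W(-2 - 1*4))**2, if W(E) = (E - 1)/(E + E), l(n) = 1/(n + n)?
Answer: 25/144 ≈ 0.17361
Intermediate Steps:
l(n) = 1/(2*n)
W(E) = (-1 + E)/(2*E) (W(E) = (-1 + E)/((2*E)) = (-1 + E)*(1/(2*E)) = (-1 + E)/(2*E))
(l(-3) + W(-2 - 1*4))**2 = ((1/2)/(-3) + (-1 + (-2 - 1*4))/(2*(-2 - 1*4)))**2 = ((1/2)*(-1/3) + (-1 + (-2 - 4))/(2*(-2 - 4)))**2 = (-1/6 + (1/2)*(-1 - 6)/(-6))**2 = (-1/6 + (1/2)*(-1/6)*(-7))**2 = (-1/6 + 7/12)**2 = (5/12)**2 = 25/144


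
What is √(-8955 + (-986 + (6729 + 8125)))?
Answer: 17*√17 ≈ 70.093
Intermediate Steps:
√(-8955 + (-986 + (6729 + 8125))) = √(-8955 + (-986 + 14854)) = √(-8955 + 13868) = √4913 = 17*√17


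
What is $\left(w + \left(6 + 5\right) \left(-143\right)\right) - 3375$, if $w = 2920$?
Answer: $-2028$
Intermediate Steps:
$\left(w + \left(6 + 5\right) \left(-143\right)\right) - 3375 = \left(2920 + \left(6 + 5\right) \left(-143\right)\right) - 3375 = \left(2920 + 11 \left(-143\right)\right) - 3375 = \left(2920 - 1573\right) - 3375 = 1347 - 3375 = -2028$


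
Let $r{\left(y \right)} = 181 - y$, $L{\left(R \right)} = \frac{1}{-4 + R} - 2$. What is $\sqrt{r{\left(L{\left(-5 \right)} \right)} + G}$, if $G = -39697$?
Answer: $\frac{25 i \sqrt{569}}{3} \approx 198.78 i$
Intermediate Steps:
$L{\left(R \right)} = -2 + \frac{1}{-4 + R}$ ($L{\left(R \right)} = \frac{1}{-4 + R} - 2 = -2 + \frac{1}{-4 + R}$)
$\sqrt{r{\left(L{\left(-5 \right)} \right)} + G} = \sqrt{\left(181 - \frac{9 - -10}{-4 - 5}\right) - 39697} = \sqrt{\left(181 - \frac{9 + 10}{-9}\right) - 39697} = \sqrt{\left(181 - \left(- \frac{1}{9}\right) 19\right) - 39697} = \sqrt{\left(181 - - \frac{19}{9}\right) - 39697} = \sqrt{\left(181 + \frac{19}{9}\right) - 39697} = \sqrt{\frac{1648}{9} - 39697} = \sqrt{- \frac{355625}{9}} = \frac{25 i \sqrt{569}}{3}$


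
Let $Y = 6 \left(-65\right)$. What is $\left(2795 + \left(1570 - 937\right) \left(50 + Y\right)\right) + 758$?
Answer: $-211667$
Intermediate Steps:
$Y = -390$
$\left(2795 + \left(1570 - 937\right) \left(50 + Y\right)\right) + 758 = \left(2795 + \left(1570 - 937\right) \left(50 - 390\right)\right) + 758 = \left(2795 + 633 \left(-340\right)\right) + 758 = \left(2795 - 215220\right) + 758 = -212425 + 758 = -211667$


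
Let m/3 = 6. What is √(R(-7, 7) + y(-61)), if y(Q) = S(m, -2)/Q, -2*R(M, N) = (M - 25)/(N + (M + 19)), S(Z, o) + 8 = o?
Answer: √1351394/1159 ≈ 1.0030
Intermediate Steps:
m = 18 (m = 3*6 = 18)
S(Z, o) = -8 + o
R(M, N) = -(-25 + M)/(2*(19 + M + N)) (R(M, N) = -(M - 25)/(2*(N + (M + 19))) = -(-25 + M)/(2*(N + (19 + M))) = -(-25 + M)/(2*(19 + M + N)))
y(Q) = -10/Q (y(Q) = (-8 - 2)/Q = -10/Q)
√(R(-7, 7) + y(-61)) = √((25 - 1*(-7))/(2*(19 - 7 + 7)) - 10/(-61)) = √((½)*(25 + 7)/19 - 10*(-1/61)) = √((½)*(1/19)*32 + 10/61) = √(16/19 + 10/61) = √(1166/1159) = √1351394/1159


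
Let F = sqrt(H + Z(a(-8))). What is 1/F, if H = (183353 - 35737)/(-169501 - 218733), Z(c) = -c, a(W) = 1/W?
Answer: -2*I*sqrt(3140313902)/56621 ≈ -1.9794*I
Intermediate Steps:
H = -10544/27731 (H = 147616/(-388234) = 147616*(-1/388234) = -10544/27731 ≈ -0.38022)
F = I*sqrt(3140313902)/110924 (F = sqrt(-10544/27731 - 1/(-8)) = sqrt(-10544/27731 - 1*(-1/8)) = sqrt(-10544/27731 + 1/8) = sqrt(-56621/221848) = I*sqrt(3140313902)/110924 ≈ 0.5052*I)
1/F = 1/(I*sqrt(3140313902)/110924) = -2*I*sqrt(3140313902)/56621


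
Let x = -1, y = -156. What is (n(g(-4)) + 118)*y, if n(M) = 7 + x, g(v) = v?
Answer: -19344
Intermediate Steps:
n(M) = 6 (n(M) = 7 - 1 = 6)
(n(g(-4)) + 118)*y = (6 + 118)*(-156) = 124*(-156) = -19344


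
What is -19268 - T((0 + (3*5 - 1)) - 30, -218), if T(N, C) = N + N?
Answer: -19236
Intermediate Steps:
T(N, C) = 2*N
-19268 - T((0 + (3*5 - 1)) - 30, -218) = -19268 - 2*((0 + (3*5 - 1)) - 30) = -19268 - 2*((0 + (15 - 1)) - 30) = -19268 - 2*((0 + 14) - 30) = -19268 - 2*(14 - 30) = -19268 - 2*(-16) = -19268 - 1*(-32) = -19268 + 32 = -19236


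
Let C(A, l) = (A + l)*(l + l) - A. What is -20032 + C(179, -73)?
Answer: -35687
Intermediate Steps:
C(A, l) = -A + 2*l*(A + l) (C(A, l) = (A + l)*(2*l) - A = 2*l*(A + l) - A = -A + 2*l*(A + l))
-20032 + C(179, -73) = -20032 + (-1*179 + 2*(-73)**2 + 2*179*(-73)) = -20032 + (-179 + 2*5329 - 26134) = -20032 + (-179 + 10658 - 26134) = -20032 - 15655 = -35687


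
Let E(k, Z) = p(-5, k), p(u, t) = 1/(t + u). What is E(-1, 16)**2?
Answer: 1/36 ≈ 0.027778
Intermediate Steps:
E(k, Z) = 1/(-5 + k) (E(k, Z) = 1/(k - 5) = 1/(-5 + k))
E(-1, 16)**2 = (1/(-5 - 1))**2 = (1/(-6))**2 = (-1/6)**2 = 1/36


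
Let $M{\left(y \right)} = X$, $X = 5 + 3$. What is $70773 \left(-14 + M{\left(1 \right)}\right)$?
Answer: $-424638$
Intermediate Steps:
$X = 8$
$M{\left(y \right)} = 8$
$70773 \left(-14 + M{\left(1 \right)}\right) = 70773 \left(-14 + 8\right) = 70773 \left(-6\right) = -424638$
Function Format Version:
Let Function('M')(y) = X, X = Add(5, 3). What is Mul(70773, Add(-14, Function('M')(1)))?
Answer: -424638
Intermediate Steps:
X = 8
Function('M')(y) = 8
Mul(70773, Add(-14, Function('M')(1))) = Mul(70773, Add(-14, 8)) = Mul(70773, -6) = -424638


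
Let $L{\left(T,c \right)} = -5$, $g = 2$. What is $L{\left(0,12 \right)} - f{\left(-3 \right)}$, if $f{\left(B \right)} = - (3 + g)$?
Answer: $0$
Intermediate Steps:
$f{\left(B \right)} = -5$ ($f{\left(B \right)} = - (3 + 2) = \left(-1\right) 5 = -5$)
$L{\left(0,12 \right)} - f{\left(-3 \right)} = -5 - -5 = -5 + 5 = 0$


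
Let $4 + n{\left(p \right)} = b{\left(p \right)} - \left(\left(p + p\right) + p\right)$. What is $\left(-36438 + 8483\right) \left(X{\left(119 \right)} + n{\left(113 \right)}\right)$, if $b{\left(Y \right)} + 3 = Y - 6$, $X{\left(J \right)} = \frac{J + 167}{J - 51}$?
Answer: $\frac{223164765}{34} \approx 6.5637 \cdot 10^{6}$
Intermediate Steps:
$X{\left(J \right)} = \frac{167 + J}{-51 + J}$
$b{\left(Y \right)} = -9 + Y$ ($b{\left(Y \right)} = -3 + \left(Y - 6\right) = -3 + \left(-6 + Y\right) = -9 + Y$)
$n{\left(p \right)} = -13 - 2 p$ ($n{\left(p \right)} = -4 + \left(\left(-9 + p\right) - \left(\left(p + p\right) + p\right)\right) = -4 + \left(\left(-9 + p\right) - \left(2 p + p\right)\right) = -4 + \left(\left(-9 + p\right) - 3 p\right) = -4 - \left(9 + 2 p\right) = -13 - 2 p$)
$\left(-36438 + 8483\right) \left(X{\left(119 \right)} + n{\left(113 \right)}\right) = \left(-36438 + 8483\right) \left(\frac{167 + 119}{-51 + 119} - 239\right) = - 27955 \left(\frac{1}{68} \cdot 286 - 239\right) = - 27955 \left(\frac{143}{34} - 239\right) = \left(-27955\right) \left(- \frac{7983}{34}\right) = \frac{223164765}{34}$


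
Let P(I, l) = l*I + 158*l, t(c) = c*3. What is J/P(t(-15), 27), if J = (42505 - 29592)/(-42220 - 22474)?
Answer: -12913/197381394 ≈ -6.5422e-5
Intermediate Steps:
t(c) = 3*c
J = -12913/64694 (J = 12913/(-64694) = 12913*(-1/64694) = -12913/64694 ≈ -0.19960)
P(I, l) = 158*l + I*l (P(I, l) = I*l + 158*l = 158*l + I*l)
J/P(t(-15), 27) = -12913*1/(27*(158 + 3*(-15)))/64694 = -12913*1/(27*(158 - 45))/64694 = -12913/(64694*(27*113)) = -12913/64694/3051 = -12913/64694*1/3051 = -12913/197381394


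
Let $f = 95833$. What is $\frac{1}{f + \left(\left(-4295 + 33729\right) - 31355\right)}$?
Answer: $\frac{1}{93912} \approx 1.0648 \cdot 10^{-5}$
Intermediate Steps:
$\frac{1}{f + \left(\left(-4295 + 33729\right) - 31355\right)} = \frac{1}{95833 + \left(\left(-4295 + 33729\right) - 31355\right)} = \frac{1}{95833 + \left(29434 - 31355\right)} = \frac{1}{95833 - 1921} = \frac{1}{93912}$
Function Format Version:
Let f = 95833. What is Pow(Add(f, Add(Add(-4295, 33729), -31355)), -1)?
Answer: Rational(1, 93912) ≈ 1.0648e-5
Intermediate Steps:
Pow(Add(f, Add(Add(-4295, 33729), -31355)), -1) = Pow(Add(95833, Add(Add(-4295, 33729), -31355)), -1) = Pow(Add(95833, Add(29434, -31355)), -1) = Pow(Add(95833, -1921), -1) = Pow(93912, -1) = Rational(1, 93912)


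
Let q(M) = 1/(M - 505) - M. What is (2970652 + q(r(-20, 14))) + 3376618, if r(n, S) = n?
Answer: 3332327249/525 ≈ 6.3473e+6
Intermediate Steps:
q(M) = 1/(-505 + M) - M
(2970652 + q(r(-20, 14))) + 3376618 = (2970652 + (1 - 1*(-20)**2 + 505*(-20))/(-505 - 20)) + 3376618 = (2970652 + (1 - 1*400 - 10100)/(-525)) + 3376618 = (2970652 - (1 - 400 - 10100)/525) + 3376618 = (2970652 - 1/525*(-10499)) + 3376618 = (2970652 + 10499/525) + 3376618 = 1559602799/525 + 3376618 = 3332327249/525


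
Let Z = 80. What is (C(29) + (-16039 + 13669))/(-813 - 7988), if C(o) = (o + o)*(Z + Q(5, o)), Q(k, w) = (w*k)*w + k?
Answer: -246450/8801 ≈ -28.003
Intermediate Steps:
Q(k, w) = k + k*w² (Q(k, w) = (k*w)*w + k = k*w² + k = k + k*w²)
C(o) = 2*o*(85 + 5*o²) (C(o) = (o + o)*(80 + 5*(1 + o²)) = (2*o)*(80 + (5 + 5*o²)) = (2*o)*(85 + 5*o²) = 2*o*(85 + 5*o²))
(C(29) + (-16039 + 13669))/(-813 - 7988) = (10*29*(17 + 29²) + (-16039 + 13669))/(-813 - 7988) = (10*29*(17 + 841) - 2370)/(-8801) = (10*29*858 - 2370)*(-1/8801) = (248820 - 2370)*(-1/8801) = 246450*(-1/8801) = -246450/8801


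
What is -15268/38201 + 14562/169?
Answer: 553702670/6455969 ≈ 85.766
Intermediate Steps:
-15268/38201 + 14562/169 = 553702670/6455969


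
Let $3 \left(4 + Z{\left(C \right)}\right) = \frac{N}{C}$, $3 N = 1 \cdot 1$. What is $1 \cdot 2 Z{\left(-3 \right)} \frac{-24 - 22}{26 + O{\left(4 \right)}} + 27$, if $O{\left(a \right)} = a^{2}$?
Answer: $\frac{20323}{567} \approx 35.843$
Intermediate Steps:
$N = \frac{1}{3}$ ($N = \frac{1 \cdot 1}{3} = \frac{1}{3} \cdot 1 = \frac{1}{3} \approx 0.33333$)
$Z{\left(C \right)} = -4 + \frac{1}{9 C}$ ($Z{\left(C \right)} = -4 + \frac{\frac{1}{3} \frac{1}{C}}{3} = -4 + \frac{1}{9 C}$)
$1 \cdot 2 Z{\left(-3 \right)} \frac{-24 - 22}{26 + O{\left(4 \right)}} + 27 = 1 \cdot 2 \left(-4 + \frac{1}{9 \left(-3\right)}\right) \frac{-24 - 22}{26 + 4^{2}} + 27 = 2 \left(-4 + \frac{1}{9} \left(- \frac{1}{3}\right)\right) \left(- \frac{46}{26 + 16}\right) + 27 = 2 \left(-4 - \frac{1}{27}\right) \left(- \frac{46}{42}\right) + 27 = 2 \left(- \frac{109}{27}\right) \left(\left(-46\right) \frac{1}{42}\right) + 27 = \left(- \frac{218}{27}\right) \left(- \frac{23}{21}\right) + 27 = \frac{5014}{567} + 27 = \frac{20323}{567}$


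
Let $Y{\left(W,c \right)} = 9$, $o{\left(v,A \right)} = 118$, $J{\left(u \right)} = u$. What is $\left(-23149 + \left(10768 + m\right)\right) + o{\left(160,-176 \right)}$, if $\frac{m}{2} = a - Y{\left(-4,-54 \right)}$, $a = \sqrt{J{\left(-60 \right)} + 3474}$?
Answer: $-12281 + 2 \sqrt{3414} \approx -12164.0$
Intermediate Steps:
$a = \sqrt{3414}$ ($a = \sqrt{-60 + 3474} = \sqrt{3414} \approx 58.429$)
$m = -18 + 2 \sqrt{3414}$ ($m = 2 \left(\sqrt{3414} - 9\right) = 2 \left(-9 + \sqrt{3414}\right) = -18 + 2 \sqrt{3414} \approx 98.859$)
$\left(-23149 + \left(10768 + m\right)\right) + o{\left(160,-176 \right)} = \left(-23149 + \left(10768 - \left(18 - 2 \sqrt{3414}\right)\right)\right) + 118 = \left(-23149 + \left(10750 + 2 \sqrt{3414}\right)\right) + 118 = \left(-12399 + 2 \sqrt{3414}\right) + 118 = -12281 + 2 \sqrt{3414}$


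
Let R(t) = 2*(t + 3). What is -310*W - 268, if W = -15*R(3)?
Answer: 55532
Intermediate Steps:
R(t) = 6 + 2*t (R(t) = 2*(3 + t) = 6 + 2*t)
W = -180 (W = -15*(6 + 2*3) = -15*(6 + 6) = -15*12 = -180)
-310*W - 268 = -310*(-180) - 268 = 55800 - 268 = 55532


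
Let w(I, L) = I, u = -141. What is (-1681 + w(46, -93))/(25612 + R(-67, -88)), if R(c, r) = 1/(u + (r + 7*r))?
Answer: -1381575/21642139 ≈ -0.063837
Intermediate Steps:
R(c, r) = 1/(-141 + 8*r) (R(c, r) = 1/(-141 + (r + 7*r)) = 1/(-141 + 8*r))
(-1681 + w(46, -93))/(25612 + R(-67, -88)) = (-1681 + 46)/(25612 + 1/(-141 + 8*(-88))) = -1635/(25612 + 1/(-141 - 704)) = -1635/(25612 + 1/(-845)) = -1635/(25612 - 1/845) = -1635/21642139/845 = -1635*845/21642139 = -1381575/21642139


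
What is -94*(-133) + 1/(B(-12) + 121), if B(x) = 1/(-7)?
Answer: 10576699/846 ≈ 12502.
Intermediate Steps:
B(x) = -⅐
-94*(-133) + 1/(B(-12) + 121) = -94*(-133) + 1/(-⅐ + 121) = 12502 + 1/(846/7) = 12502 + 7/846 = 10576699/846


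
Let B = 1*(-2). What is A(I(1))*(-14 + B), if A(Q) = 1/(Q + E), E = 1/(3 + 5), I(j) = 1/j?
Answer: -128/9 ≈ -14.222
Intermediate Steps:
B = -2
E = 1/8 ≈ 0.12500
A(Q) = 1/(1/8 + Q) (A(Q) = 1/(Q + 1/8) = 1/(1/8 + Q))
A(I(1))*(-14 + B) = (8/(1 + 8/1))*(-14 - 2) = (8/(1 + 8*1))*(-16) = (8/(1 + 8))*(-16) = (8/9)*(-16) = -128/9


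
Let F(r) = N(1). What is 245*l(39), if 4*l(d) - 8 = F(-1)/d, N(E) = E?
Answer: 76685/156 ≈ 491.57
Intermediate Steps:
F(r) = 1
l(d) = 2 + 1/(4*d) (l(d) = 2 + (1/d)/4 = 2 + 1/(4*d))
245*l(39) = 245*(2 + (¼)/39) = 245*(2 + (¼)*(1/39)) = 245*(2 + 1/156) = 245*(313/156) = 76685/156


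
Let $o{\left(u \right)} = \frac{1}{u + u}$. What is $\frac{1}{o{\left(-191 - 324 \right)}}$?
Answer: $-1030$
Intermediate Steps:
$o{\left(u \right)} = \frac{1}{2 u}$
$\frac{1}{o{\left(-191 - 324 \right)}} = \frac{1}{\frac{1}{2} \frac{1}{-191 - 324}} = \frac{1}{\frac{1}{2} \frac{1}{-515}} = \frac{1}{\frac{1}{2} \left(- \frac{1}{515}\right)} = \frac{1}{- \frac{1}{1030}} = -1030$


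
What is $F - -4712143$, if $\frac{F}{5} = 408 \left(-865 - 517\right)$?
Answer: $1892863$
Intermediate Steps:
$F = -2819280$ ($F = 5 \cdot 408 \left(-865 - 517\right) = 5 \cdot 408 \left(-1382\right) = 5 \left(-563856\right) = -2819280$)
$F - -4712143 = -2819280 - -4712143 = -2819280 + 4712143 = 1892863$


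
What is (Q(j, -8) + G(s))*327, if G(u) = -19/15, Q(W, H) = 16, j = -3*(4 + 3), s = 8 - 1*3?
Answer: 24089/5 ≈ 4817.8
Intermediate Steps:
s = 5 (s = 8 - 3 = 5)
j = -21 (j = -3*7 = -21)
G(u) = -19/15 (G(u) = -19*1/15 = -19/15)
(Q(j, -8) + G(s))*327 = (16 - 19/15)*327 = (221/15)*327 = 24089/5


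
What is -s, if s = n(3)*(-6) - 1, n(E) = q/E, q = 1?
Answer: 3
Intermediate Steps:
n(E) = 1/E
s = -3 (s = -6/3 - 1 = (⅓)*(-6) - 1 = -2 - 1 = -3)
-s = -1*(-3) = 3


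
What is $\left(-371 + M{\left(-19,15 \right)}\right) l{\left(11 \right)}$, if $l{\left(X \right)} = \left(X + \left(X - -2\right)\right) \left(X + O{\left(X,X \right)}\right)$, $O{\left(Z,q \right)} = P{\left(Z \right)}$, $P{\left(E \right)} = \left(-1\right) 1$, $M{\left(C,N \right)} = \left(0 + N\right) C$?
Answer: $-157440$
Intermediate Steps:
$M{\left(C,N \right)} = C N$ ($M{\left(C,N \right)} = N C = C N$)
$P{\left(E \right)} = -1$
$O{\left(Z,q \right)} = -1$
$l{\left(X \right)} = \left(-1 + X\right) \left(2 + 2 X\right)$ ($l{\left(X \right)} = \left(X + \left(X - -2\right)\right) \left(X - 1\right) = \left(X + \left(X + 2\right)\right) \left(-1 + X\right) = \left(X + \left(2 + X\right)\right) \left(-1 + X\right) = \left(2 + 2 X\right) \left(-1 + X\right) = \left(-1 + X\right) \left(2 + 2 X\right)$)
$\left(-371 + M{\left(-19,15 \right)}\right) l{\left(11 \right)} = \left(-371 - 285\right) \left(-2 + 2 \cdot 11^{2}\right) = \left(-371 - 285\right) \left(-2 + 2 \cdot 121\right) = - 656 \left(-2 + 242\right) = \left(-656\right) 240 = -157440$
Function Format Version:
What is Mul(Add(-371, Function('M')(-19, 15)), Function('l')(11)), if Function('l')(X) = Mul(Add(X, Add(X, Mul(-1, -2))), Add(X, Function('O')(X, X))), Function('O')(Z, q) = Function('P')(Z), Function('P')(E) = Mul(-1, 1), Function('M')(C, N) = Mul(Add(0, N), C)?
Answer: -157440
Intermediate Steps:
Function('M')(C, N) = Mul(C, N) (Function('M')(C, N) = Mul(N, C) = Mul(C, N))
Function('P')(E) = -1
Function('O')(Z, q) = -1
Function('l')(X) = Mul(Add(-1, X), Add(2, Mul(2, X))) (Function('l')(X) = Mul(Add(X, Add(X, Mul(-1, -2))), Add(X, -1)) = Mul(Add(X, Add(X, 2)), Add(-1, X)) = Mul(Add(X, Add(2, X)), Add(-1, X)) = Mul(Add(2, Mul(2, X)), Add(-1, X)) = Mul(Add(-1, X), Add(2, Mul(2, X))))
Mul(Add(-371, Function('M')(-19, 15)), Function('l')(11)) = Mul(Add(-371, Mul(-19, 15)), Add(-2, Mul(2, Pow(11, 2)))) = Mul(Add(-371, -285), Add(-2, Mul(2, 121))) = Mul(-656, Add(-2, 242)) = Mul(-656, 240) = -157440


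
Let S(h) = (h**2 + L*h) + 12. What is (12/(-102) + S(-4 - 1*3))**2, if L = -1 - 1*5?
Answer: 3059001/289 ≈ 10585.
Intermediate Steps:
L = -6 (L = -1 - 5 = -6)
S(h) = 12 + h**2 - 6*h (S(h) = (h**2 - 6*h) + 12 = 12 + h**2 - 6*h)
(12/(-102) + S(-4 - 1*3))**2 = (12/(-102) + (12 + (-4 - 1*3)**2 - 6*(-4 - 1*3)))**2 = (12*(-1/102) + (12 + (-4 - 3)**2 - 6*(-4 - 3)))**2 = (-2/17 + (12 + (-7)**2 - 6*(-7)))**2 = (-2/17 + (12 + 49 + 42))**2 = (-2/17 + 103)**2 = (1749/17)**2 = 3059001/289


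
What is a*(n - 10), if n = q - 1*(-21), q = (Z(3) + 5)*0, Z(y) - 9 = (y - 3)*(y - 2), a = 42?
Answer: 462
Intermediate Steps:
Z(y) = 9 + (-3 + y)*(-2 + y) (Z(y) = 9 + (y - 3)*(y - 2) = 9 + (-3 + y)*(-2 + y))
q = 0 (q = ((15 + 3**2 - 5*3) + 5)*0 = ((15 + 9 - 15) + 5)*0 = (9 + 5)*0 = 14*0 = 0)
n = 21 (n = 0 - 1*(-21) = 0 + 21 = 21)
a*(n - 10) = 42*(21 - 10) = 42*11 = 462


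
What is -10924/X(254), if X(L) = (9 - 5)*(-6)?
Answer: 2731/6 ≈ 455.17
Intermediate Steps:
X(L) = -24 (X(L) = 4*(-6) = -24)
-10924/X(254) = -10924/(-24) = -10924*(-1/24) = 2731/6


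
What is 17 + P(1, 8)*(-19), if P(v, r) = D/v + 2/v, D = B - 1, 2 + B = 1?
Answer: 17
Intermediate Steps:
B = -1 (B = -2 + 1 = -1)
D = -2 (D = -1 - 1 = -2)
P(v, r) = 0 (P(v, r) = -2/v + 2/v = 0)
17 + P(1, 8)*(-19) = 17 + 0*(-19) = 17 + 0 = 17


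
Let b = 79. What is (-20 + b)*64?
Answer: 3776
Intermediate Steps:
(-20 + b)*64 = (-20 + 79)*64 = 59*64 = 3776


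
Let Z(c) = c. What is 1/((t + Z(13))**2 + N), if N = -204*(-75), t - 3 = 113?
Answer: 1/31941 ≈ 3.1308e-5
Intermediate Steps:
t = 116 (t = 3 + 113 = 116)
N = 15300
1/((t + Z(13))**2 + N) = 1/((116 + 13)**2 + 15300) = 1/(129**2 + 15300) = 1/(16641 + 15300) = 1/31941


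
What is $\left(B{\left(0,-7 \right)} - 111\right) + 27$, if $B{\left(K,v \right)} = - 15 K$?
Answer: $-84$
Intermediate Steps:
$\left(B{\left(0,-7 \right)} - 111\right) + 27 = \left(\left(-15\right) 0 - 111\right) + 27 = \left(0 - 111\right) + 27 = -111 + 27 = -84$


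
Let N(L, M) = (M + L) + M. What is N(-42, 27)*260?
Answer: 3120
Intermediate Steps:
N(L, M) = L + 2*M (N(L, M) = (L + M) + M = L + 2*M)
N(-42, 27)*260 = (-42 + 2*27)*260 = (-42 + 54)*260 = 12*260 = 3120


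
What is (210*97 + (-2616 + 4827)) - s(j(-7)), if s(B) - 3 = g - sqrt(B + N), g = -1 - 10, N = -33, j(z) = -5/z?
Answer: 22589 + I*sqrt(1582)/7 ≈ 22589.0 + 5.6821*I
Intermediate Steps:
g = -11
s(B) = -8 - sqrt(-33 + B) (s(B) = 3 + (-11 - sqrt(B - 33)) = 3 + (-11 - sqrt(-33 + B)) = -8 - sqrt(-33 + B))
(210*97 + (-2616 + 4827)) - s(j(-7)) = (210*97 + (-2616 + 4827)) - (-8 - sqrt(-33 - 5/(-7))) = (20370 + 2211) - (-8 - sqrt(-33 - 5*(-1/7))) = 22581 - (-8 - sqrt(-33 + 5/7)) = 22581 - (-8 - sqrt(-226/7)) = 22581 - (-8 - I*sqrt(1582)/7) = 22581 + (8 + I*sqrt(1582)/7) = 22589 + I*sqrt(1582)/7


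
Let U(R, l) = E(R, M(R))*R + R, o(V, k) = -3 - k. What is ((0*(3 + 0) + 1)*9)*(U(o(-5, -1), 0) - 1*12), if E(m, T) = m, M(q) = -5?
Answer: -90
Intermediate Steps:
U(R, l) = R + R**2 (U(R, l) = R*R + R = R**2 + R = R + R**2)
((0*(3 + 0) + 1)*9)*(U(o(-5, -1), 0) - 1*12) = ((0*(3 + 0) + 1)*9)*((-3 - 1*(-1))*(1 + (-3 - 1*(-1))) - 1*12) = ((0*3 + 1)*9)*((-3 + 1)*(1 + (-3 + 1)) - 12) = ((0 + 1)*9)*(-2*(1 - 2) - 12) = (1*9)*(-2*(-1) - 12) = 9*(2 - 12) = 9*(-10) = -90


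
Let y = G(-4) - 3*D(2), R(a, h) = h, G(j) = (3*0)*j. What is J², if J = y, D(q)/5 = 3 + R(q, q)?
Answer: 5625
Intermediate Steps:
G(j) = 0 (G(j) = 0*j = 0)
D(q) = 15 + 5*q (D(q) = 5*(3 + q) = 15 + 5*q)
y = -75 (y = 0 - 3*(15 + 5*2) = 0 - 3*(15 + 10) = 0 - 3*25 = 0 - 75 = -75)
J = -75
J² = (-75)² = 5625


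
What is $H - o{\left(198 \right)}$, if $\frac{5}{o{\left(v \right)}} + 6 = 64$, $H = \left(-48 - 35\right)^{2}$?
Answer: $\frac{399557}{58} \approx 6888.9$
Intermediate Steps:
$H = 6889$ ($H = \left(-83\right)^{2} = 6889$)
$o{\left(v \right)} = \frac{5}{58}$ ($o{\left(v \right)} = \frac{5}{-6 + 64} = \frac{5}{58}$)
$H - o{\left(198 \right)} = 6889 - \frac{5}{58} = \frac{399557}{58}$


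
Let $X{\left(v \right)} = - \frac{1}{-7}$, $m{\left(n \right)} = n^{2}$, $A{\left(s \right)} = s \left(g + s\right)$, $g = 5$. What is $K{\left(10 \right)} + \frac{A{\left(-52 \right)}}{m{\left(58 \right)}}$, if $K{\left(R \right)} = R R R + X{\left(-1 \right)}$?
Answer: $\frac{5892118}{5887} \approx 1000.9$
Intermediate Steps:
$A{\left(s \right)} = s \left(5 + s\right)$
$X{\left(v \right)} = \frac{1}{7}$ ($X{\left(v \right)} = \left(-1\right) \left(- \frac{1}{7}\right) = \frac{1}{7}$)
$K{\left(R \right)} = \frac{1}{7} + R^{3}$ ($K{\left(R \right)} = R R R + \frac{1}{7} = R^{2} R + \frac{1}{7} = R^{3} + \frac{1}{7} = \frac{1}{7} + R^{3}$)
$K{\left(10 \right)} + \frac{A{\left(-52 \right)}}{m{\left(58 \right)}} = \left(\frac{1}{7} + 10^{3}\right) + \frac{\left(-52\right) \left(5 - 52\right)}{58^{2}} = \left(\frac{1}{7} + 1000\right) + \frac{\left(-52\right) \left(-47\right)}{3364} = \frac{7001}{7} + 2444 \cdot \frac{1}{3364} = \frac{7001}{7} + \frac{611}{841} = \frac{5892118}{5887}$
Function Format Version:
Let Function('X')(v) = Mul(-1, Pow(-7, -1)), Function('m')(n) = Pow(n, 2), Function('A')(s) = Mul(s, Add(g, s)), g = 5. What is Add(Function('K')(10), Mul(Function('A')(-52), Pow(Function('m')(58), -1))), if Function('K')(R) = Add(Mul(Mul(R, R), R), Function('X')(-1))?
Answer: Rational(5892118, 5887) ≈ 1000.9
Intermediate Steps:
Function('A')(s) = Mul(s, Add(5, s))
Function('X')(v) = Rational(1, 7) (Function('X')(v) = Mul(-1, Rational(-1, 7)) = Rational(1, 7))
Function('K')(R) = Add(Rational(1, 7), Pow(R, 3)) (Function('K')(R) = Add(Mul(Mul(R, R), R), Rational(1, 7)) = Add(Mul(Pow(R, 2), R), Rational(1, 7)) = Add(Pow(R, 3), Rational(1, 7)) = Add(Rational(1, 7), Pow(R, 3)))
Add(Function('K')(10), Mul(Function('A')(-52), Pow(Function('m')(58), -1))) = Add(Add(Rational(1, 7), Pow(10, 3)), Mul(Mul(-52, Add(5, -52)), Pow(Pow(58, 2), -1))) = Add(Add(Rational(1, 7), 1000), Mul(Mul(-52, -47), Pow(3364, -1))) = Add(Rational(7001, 7), Mul(2444, Rational(1, 3364))) = Add(Rational(7001, 7), Rational(611, 841)) = Rational(5892118, 5887)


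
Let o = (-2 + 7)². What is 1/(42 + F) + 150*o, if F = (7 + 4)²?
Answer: 611251/163 ≈ 3750.0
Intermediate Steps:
o = 25 (o = 5² = 25)
F = 121 (F = 11² = 121)
1/(42 + F) + 150*o = 1/(42 + 121) + 150*25 = 1/163 + 3750 = 611251/163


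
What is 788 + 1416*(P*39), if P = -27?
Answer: -1490260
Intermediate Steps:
788 + 1416*(P*39) = 788 + 1416*(-27*39) = 788 + 1416*(-1053) = 788 - 1491048 = -1490260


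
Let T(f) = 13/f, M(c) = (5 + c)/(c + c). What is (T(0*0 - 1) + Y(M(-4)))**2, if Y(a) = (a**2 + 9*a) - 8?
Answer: 2002225/4096 ≈ 488.82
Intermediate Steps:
M(c) = (5 + c)/(2*c) (M(c) = (5 + c)/((2*c)) = (5 + c)*(1/(2*c)) = (5 + c)/(2*c))
Y(a) = -8 + a**2 + 9*a
(T(0*0 - 1) + Y(M(-4)))**2 = (13/(0*0 - 1) + (-8 + ((1/2)*(5 - 4)/(-4))**2 + 9*((1/2)*(5 - 4)/(-4))))**2 = (13/(0 - 1) + (-8 + ((1/2)*(-1/4)*1)**2 + 9*((1/2)*(-1/4)*1)))**2 = (13/(-1) + (-8 + (-1/8)**2 + 9*(-1/8)))**2 = (13*(-1) + (-8 + 1/64 - 9/8))**2 = (-13 - 583/64)**2 = (-1415/64)**2 = 2002225/4096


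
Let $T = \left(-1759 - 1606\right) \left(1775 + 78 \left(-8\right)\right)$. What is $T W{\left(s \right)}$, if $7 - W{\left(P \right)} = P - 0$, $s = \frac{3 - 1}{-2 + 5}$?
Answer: $- \frac{73589185}{3} \approx -2.453 \cdot 10^{7}$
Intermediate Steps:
$s = \frac{2}{3} \approx 0.66667$
$T = -3873115$ ($T = - 3365 \left(1775 - 624\right) = \left(-3365\right) 1151 = -3873115$)
$W{\left(P \right)} = 7 - P$ ($W{\left(P \right)} = 7 - \left(P - 0\right) = 7 - \left(P + 0\right) = 7 - P$)
$T W{\left(s \right)} = - 3873115 \left(7 - \frac{2}{3}\right) = \left(-3873115\right) \frac{19}{3} = - \frac{73589185}{3}$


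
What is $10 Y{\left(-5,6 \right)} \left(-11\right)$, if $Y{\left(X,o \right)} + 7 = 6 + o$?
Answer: $-550$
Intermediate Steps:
$Y{\left(X,o \right)} = -1 + o$ ($Y{\left(X,o \right)} = -7 + \left(6 + o\right) = -1 + o$)
$10 Y{\left(-5,6 \right)} \left(-11\right) = 10 \left(-1 + 6\right) \left(-11\right) = 10 \cdot 5 \left(-11\right) = 50 \left(-11\right) = -550$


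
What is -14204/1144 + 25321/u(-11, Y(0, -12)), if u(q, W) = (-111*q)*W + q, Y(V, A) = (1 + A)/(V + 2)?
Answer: -5659565/349778 ≈ -16.180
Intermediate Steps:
Y(V, A) = (1 + A)/(2 + V)
u(q, W) = q - 111*W*q (u(q, W) = -111*W*q + q = q - 111*W*q)
-14204/1144 + 25321/u(-11, Y(0, -12)) = -14204/1144 + 25321/((-11*(1 - 111*(1 - 12)/(2 + 0)))) = -14204*1/1144 + 25321/((-11*(1 - 111*(-11)/2))) = -3551/286 + 25321/((-11*(1 - 111*(-11)/2))) = -3551/286 + 25321/((-11*(1 - 111*(-11/2)))) = -3551/286 + 25321/((-11*(1 + 1221/2))) = -3551/286 + 25321/((-11*1223/2)) = -3551/286 + 25321/(-13453/2) = -3551/286 + 25321*(-2/13453) = -3551/286 - 50642/13453 = -5659565/349778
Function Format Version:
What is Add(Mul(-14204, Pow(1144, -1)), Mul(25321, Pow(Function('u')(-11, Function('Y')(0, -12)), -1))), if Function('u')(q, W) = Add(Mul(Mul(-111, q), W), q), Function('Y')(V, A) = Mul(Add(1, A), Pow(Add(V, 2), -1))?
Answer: Rational(-5659565, 349778) ≈ -16.180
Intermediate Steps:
Function('Y')(V, A) = Mul(Pow(Add(2, V), -1), Add(1, A)) (Function('Y')(V, A) = Mul(Add(1, A), Pow(Add(2, V), -1)) = Mul(Pow(Add(2, V), -1), Add(1, A)))
Function('u')(q, W) = Add(q, Mul(-111, W, q)) (Function('u')(q, W) = Add(Mul(-111, W, q), q) = Add(q, Mul(-111, W, q)))
Add(Mul(-14204, Pow(1144, -1)), Mul(25321, Pow(Function('u')(-11, Function('Y')(0, -12)), -1))) = Add(Mul(-14204, Pow(1144, -1)), Mul(25321, Pow(Mul(-11, Add(1, Mul(-111, Mul(Pow(Add(2, 0), -1), Add(1, -12))))), -1))) = Add(Mul(-14204, Rational(1, 1144)), Mul(25321, Pow(Mul(-11, Add(1, Mul(-111, Mul(Pow(2, -1), -11)))), -1))) = Add(Rational(-3551, 286), Mul(25321, Pow(Mul(-11, Add(1, Mul(-111, Mul(Rational(1, 2), -11)))), -1))) = Add(Rational(-3551, 286), Mul(25321, Pow(Mul(-11, Add(1, Mul(-111, Rational(-11, 2)))), -1))) = Add(Rational(-3551, 286), Mul(25321, Pow(Mul(-11, Add(1, Rational(1221, 2))), -1))) = Add(Rational(-3551, 286), Mul(25321, Pow(Mul(-11, Rational(1223, 2)), -1))) = Add(Rational(-3551, 286), Mul(25321, Pow(Rational(-13453, 2), -1))) = Add(Rational(-3551, 286), Mul(25321, Rational(-2, 13453))) = Add(Rational(-3551, 286), Rational(-50642, 13453)) = Rational(-5659565, 349778)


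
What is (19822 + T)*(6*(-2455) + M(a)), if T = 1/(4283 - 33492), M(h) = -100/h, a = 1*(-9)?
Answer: -25565862059530/87627 ≈ -2.9176e+8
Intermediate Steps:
a = -9
T = -1/29209 (T = 1/(-29209) = -1/29209 ≈ -3.4236e-5)
(19822 + T)*(6*(-2455) + M(a)) = (19822 - 1/29209)*(6*(-2455) - 100/(-9)) = 578980797*(-14730 - 100*(-1/9))/29209 = 578980797*(-14730 + 100/9)/29209 = (578980797/29209)*(-132470/9) = -25565862059530/87627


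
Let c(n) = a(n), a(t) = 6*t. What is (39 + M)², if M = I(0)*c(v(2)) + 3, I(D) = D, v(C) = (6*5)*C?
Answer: 1764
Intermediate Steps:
v(C) = 30*C
c(n) = 6*n
M = 3 (M = 0*(6*(30*2)) + 3 = 0*(6*60) + 3 = 0*360 + 3 = 0 + 3 = 3)
(39 + M)² = (39 + 3)² = 42² = 1764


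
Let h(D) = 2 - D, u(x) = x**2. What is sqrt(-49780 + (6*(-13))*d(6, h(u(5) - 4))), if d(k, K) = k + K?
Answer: I*sqrt(48766) ≈ 220.83*I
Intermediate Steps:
d(k, K) = K + k
sqrt(-49780 + (6*(-13))*d(6, h(u(5) - 4))) = sqrt(-49780 + (6*(-13))*((2 - (5**2 - 4)) + 6)) = sqrt(-49780 - 78*((2 - (25 - 4)) + 6)) = sqrt(-49780 - 78*((2 - 1*21) + 6)) = sqrt(-49780 - 78*((2 - 21) + 6)) = sqrt(-49780 - 78*(-19 + 6)) = sqrt(-49780 - 78*(-13)) = sqrt(-49780 + 1014) = sqrt(-48766) = I*sqrt(48766)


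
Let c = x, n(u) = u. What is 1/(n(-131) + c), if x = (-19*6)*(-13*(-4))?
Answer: -1/6059 ≈ -0.00016504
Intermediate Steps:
x = -5928 (x = -114*52 = -5928)
c = -5928
1/(n(-131) + c) = 1/(-131 - 5928) = 1/(-6059) = -1/6059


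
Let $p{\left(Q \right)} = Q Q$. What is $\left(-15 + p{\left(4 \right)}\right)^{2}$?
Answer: $1$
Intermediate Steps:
$p{\left(Q \right)} = Q^{2}$
$\left(-15 + p{\left(4 \right)}\right)^{2} = \left(-15 + 4^{2}\right)^{2} = \left(-15 + 16\right)^{2} = 1^{2} = 1$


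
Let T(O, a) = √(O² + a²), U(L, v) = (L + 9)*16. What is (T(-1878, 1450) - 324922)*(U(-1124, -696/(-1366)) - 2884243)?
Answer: 942950612526 - 5804166*√1407346 ≈ 9.3606e+11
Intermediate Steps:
U(L, v) = 144 + 16*L (U(L, v) = (9 + L)*16 = 144 + 16*L)
(T(-1878, 1450) - 324922)*(U(-1124, -696/(-1366)) - 2884243) = (√((-1878)² + 1450²) - 324922)*((144 + 16*(-1124)) - 2884243) = (√(3526884 + 2102500) - 324922)*((144 - 17984) - 2884243) = (√5629384 - 324922)*(-17840 - 2884243) = (2*√1407346 - 324922)*(-2902083) = (-324922 + 2*√1407346)*(-2902083) = 942950612526 - 5804166*√1407346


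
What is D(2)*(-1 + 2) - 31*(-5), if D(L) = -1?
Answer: 154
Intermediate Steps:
D(2)*(-1 + 2) - 31*(-5) = -(-1 + 2) - 31*(-5) = -1*1 + 155 = -1 + 155 = 154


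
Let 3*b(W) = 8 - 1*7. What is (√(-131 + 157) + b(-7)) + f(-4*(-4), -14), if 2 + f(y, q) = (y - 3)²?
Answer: 502/3 + √26 ≈ 172.43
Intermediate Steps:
b(W) = ⅓ (b(W) = (8 - 1*7)/3 = (8 - 7)/3 = (⅓)*1 = ⅓)
f(y, q) = -2 + (-3 + y)² (f(y, q) = -2 + (y - 3)² = -2 + (-3 + y)²)
(√(-131 + 157) + b(-7)) + f(-4*(-4), -14) = (√(-131 + 157) + ⅓) + (-2 + (-3 - 4*(-4))²) = (√26 + ⅓) + (-2 + (-3 + 16)²) = (⅓ + √26) + (-2 + 13²) = (⅓ + √26) + (-2 + 169) = (⅓ + √26) + 167 = 502/3 + √26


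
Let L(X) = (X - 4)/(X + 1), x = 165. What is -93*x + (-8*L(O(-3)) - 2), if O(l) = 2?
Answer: -46025/3 ≈ -15342.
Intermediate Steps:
L(X) = (-4 + X)/(1 + X)
-93*x + (-8*L(O(-3)) - 2) = -93*165 + (-8*(-4 + 2)/(1 + 2) - 2) = -15345 + (-8*(-2)/3 - 2) = -15345 + (-8*(-⅔) - 2) = -15345 + (16/3 - 2) = -15345 + 10/3 = -46025/3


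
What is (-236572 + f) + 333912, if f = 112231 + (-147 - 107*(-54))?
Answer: 215202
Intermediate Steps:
f = 117862 (f = 112231 + (-147 + 5778) = 112231 + 5631 = 117862)
(-236572 + f) + 333912 = (-236572 + 117862) + 333912 = -118710 + 333912 = 215202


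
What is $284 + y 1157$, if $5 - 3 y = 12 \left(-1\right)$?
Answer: $\frac{20521}{3} \approx 6840.3$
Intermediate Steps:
$y = \frac{17}{3}$ ($y = \frac{5}{3} - \frac{12 \left(-1\right)}{3} = \frac{5}{3} - -4 = \frac{5}{3} + 4 = \frac{17}{3} \approx 5.6667$)
$284 + y 1157 = 284 + \frac{17}{3} \cdot 1157 = 284 + \frac{19669}{3} = \frac{20521}{3}$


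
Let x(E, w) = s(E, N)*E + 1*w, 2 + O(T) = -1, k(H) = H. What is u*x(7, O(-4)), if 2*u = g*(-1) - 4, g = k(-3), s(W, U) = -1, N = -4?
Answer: 5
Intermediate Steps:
O(T) = -3 (O(T) = -2 - 1 = -3)
g = -3
x(E, w) = w - E (x(E, w) = -E + 1*w = -E + w = w - E)
u = -½ (u = (-3*(-1) - 4)/2 = (3 - 4)/2 = (½)*(-1) = -½ ≈ -0.50000)
u*x(7, O(-4)) = -(-3 - 1*7)/2 = -(-3 - 7)/2 = -½*(-10) = 5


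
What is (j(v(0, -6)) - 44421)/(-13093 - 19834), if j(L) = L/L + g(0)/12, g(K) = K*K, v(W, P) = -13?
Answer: 44420/32927 ≈ 1.3490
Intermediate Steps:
g(K) = K**2
j(L) = 1 (j(L) = L/L + 0**2/12 = 1 + 0*(1/12) = 1 + 0 = 1)
(j(v(0, -6)) - 44421)/(-13093 - 19834) = (1 - 44421)/(-13093 - 19834) = -44420/(-32927) = -44420*(-1/32927) = 44420/32927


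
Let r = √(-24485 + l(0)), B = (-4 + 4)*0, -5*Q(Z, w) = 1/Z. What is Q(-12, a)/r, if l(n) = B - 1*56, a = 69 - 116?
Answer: -I*√24541/1472460 ≈ -0.00010639*I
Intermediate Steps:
a = -47
Q(Z, w) = -1/(5*Z)
B = 0 (B = 0*0 = 0)
l(n) = -56 (l(n) = 0 - 1*56 = 0 - 56 = -56)
r = I*√24541 (r = √(-24485 - 56) = √(-24541) = I*√24541 ≈ 156.66*I)
Q(-12, a)/r = (-⅕/(-12))/((I*√24541)) = (-⅕*(-1/12))*(-I*√24541/24541) = (-I*√24541/24541)/60 = -I*√24541/1472460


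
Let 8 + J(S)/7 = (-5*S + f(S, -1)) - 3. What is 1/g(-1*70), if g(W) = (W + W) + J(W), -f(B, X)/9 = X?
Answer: 1/2296 ≈ 0.00043554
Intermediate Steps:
f(B, X) = -9*X
J(S) = -14 - 35*S (J(S) = -56 + 7*((-5*S - 9*(-1)) - 3) = -56 + 7*((-5*S + 9) - 3) = -56 + 7*((9 - 5*S) - 3) = -56 + 7*(6 - 5*S) = -56 + (42 - 35*S) = -14 - 35*S)
g(W) = -14 - 33*W (g(W) = (W + W) + (-14 - 35*W) = 2*W + (-14 - 35*W) = -14 - 33*W)
1/g(-1*70) = 1/(-14 - (-33)*70) = 1/(-14 - 33*(-70)) = 1/(-14 + 2310) = 1/2296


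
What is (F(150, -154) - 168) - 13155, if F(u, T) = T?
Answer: -13477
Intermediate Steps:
(F(150, -154) - 168) - 13155 = (-154 - 168) - 13155 = -322 - 13155 = -13477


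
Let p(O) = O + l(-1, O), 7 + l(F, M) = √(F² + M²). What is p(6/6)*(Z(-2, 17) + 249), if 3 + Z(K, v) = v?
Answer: -1578 + 263*√2 ≈ -1206.1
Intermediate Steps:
Z(K, v) = -3 + v
l(F, M) = -7 + √(F² + M²)
p(O) = -7 + O + √(1 + O²) (p(O) = O + (-7 + √((-1)² + O²)) = O + (-7 + √(1 + O²)) = -7 + O + √(1 + O²))
p(6/6)*(Z(-2, 17) + 249) = (-7 + 6/6 + √(1 + (6/6)²))*((-3 + 17) + 249) = (-7 + 6*(⅙) + √(1 + (6*(⅙))²))*(14 + 249) = (-7 + 1 + √(1 + 1²))*263 = (-7 + 1 + √(1 + 1))*263 = (-7 + 1 + √2)*263 = (-6 + √2)*263 = -1578 + 263*√2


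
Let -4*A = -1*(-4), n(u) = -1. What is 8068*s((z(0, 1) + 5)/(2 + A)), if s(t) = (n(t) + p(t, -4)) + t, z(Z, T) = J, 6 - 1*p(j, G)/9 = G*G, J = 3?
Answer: -669644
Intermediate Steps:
p(j, G) = 54 - 9*G² (p(j, G) = 54 - 9*G*G = 54 - 9*G²)
z(Z, T) = 3
A = -1 (A = -(-1)*(-4)/4 = -¼*4 = -1)
s(t) = -91 + t (s(t) = (-1 + (54 - 9*(-4)²)) + t = (-1 + (54 - 9*16)) + t = (-1 + (54 - 144)) + t = (-1 - 90) + t = -91 + t)
8068*s((z(0, 1) + 5)/(2 + A)) = 8068*(-91 + (3 + 5)/(2 - 1)) = 8068*(-91 + 8/1) = 8068*(-91 + 8*1) = 8068*(-91 + 8) = 8068*(-83) = -669644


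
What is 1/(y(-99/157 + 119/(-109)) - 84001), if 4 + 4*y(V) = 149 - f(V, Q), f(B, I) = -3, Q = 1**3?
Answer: -1/83964 ≈ -1.1910e-5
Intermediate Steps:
Q = 1
y(V) = 37 (y(V) = -1 + (149 - 1*(-3))/4 = -1 + (149 + 3)/4 = -1 + (1/4)*152 = -1 + 38 = 37)
1/(y(-99/157 + 119/(-109)) - 84001) = 1/(37 - 84001) = 1/(-83964) = -1/83964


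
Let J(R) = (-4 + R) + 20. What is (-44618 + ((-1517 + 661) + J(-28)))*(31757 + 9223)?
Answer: -1864016280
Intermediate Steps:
J(R) = 16 + R
(-44618 + ((-1517 + 661) + J(-28)))*(31757 + 9223) = (-44618 + ((-1517 + 661) + (16 - 28)))*(31757 + 9223) = (-44618 + (-856 - 12))*40980 = (-44618 - 868)*40980 = -45486*40980 = -1864016280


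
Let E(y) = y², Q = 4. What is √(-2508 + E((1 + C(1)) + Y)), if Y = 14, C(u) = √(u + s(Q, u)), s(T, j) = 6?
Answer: √(-2508 + (15 + √7)²) ≈ 46.868*I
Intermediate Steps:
C(u) = √(6 + u) (C(u) = √(u + 6) = √(6 + u))
√(-2508 + E((1 + C(1)) + Y)) = √(-2508 + ((1 + √(6 + 1)) + 14)²) = √(-2508 + ((1 + √7) + 14)²) = √(-2508 + (15 + √7)²)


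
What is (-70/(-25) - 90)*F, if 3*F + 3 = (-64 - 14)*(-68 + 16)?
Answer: -589036/5 ≈ -1.1781e+5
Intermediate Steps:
F = 1351 (F = -1 + ((-64 - 14)*(-68 + 16))/3 = -1 + (-78*(-52))/3 = -1 + (1/3)*4056 = -1 + 1352 = 1351)
(-70/(-25) - 90)*F = (-70/(-25) - 90)*1351 = (-70*(-1/25) - 90)*1351 = (14/5 - 90)*1351 = -436/5*1351 = -589036/5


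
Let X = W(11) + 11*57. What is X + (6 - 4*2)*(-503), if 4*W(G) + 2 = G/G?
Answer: 6531/4 ≈ 1632.8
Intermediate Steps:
W(G) = -¼ (W(G) = -½ + (G/G)/4 = -½ + (¼)*1 = -½ + ¼ = -¼)
X = 2507/4 (X = -¼ + 11*57 = -¼ + 627 = 2507/4 ≈ 626.75)
X + (6 - 4*2)*(-503) = 2507/4 + (6 - 4*2)*(-503) = 2507/4 + (6 - 8)*(-503) = 2507/4 - 2*(-503) = 2507/4 + 1006 = 6531/4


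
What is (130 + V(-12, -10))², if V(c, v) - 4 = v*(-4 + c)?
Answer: 86436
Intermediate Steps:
V(c, v) = 4 + v*(-4 + c)
(130 + V(-12, -10))² = (130 + (4 - 4*(-10) - 12*(-10)))² = (130 + (4 + 40 + 120))² = (130 + 164)² = 294² = 86436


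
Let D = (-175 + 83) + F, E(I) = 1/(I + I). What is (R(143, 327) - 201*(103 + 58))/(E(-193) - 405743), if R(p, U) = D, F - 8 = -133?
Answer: 12575108/156616799 ≈ 0.080292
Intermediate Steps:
E(I) = 1/(2*I)
F = -125 (F = 8 - 133 = -125)
D = -217 (D = (-175 + 83) - 125 = -92 - 125 = -217)
R(p, U) = -217
(R(143, 327) - 201*(103 + 58))/(E(-193) - 405743) = (-217 - 201*(103 + 58))/((1/2)/(-193) - 405743) = (-217 - 201*161)/((1/2)*(-1/193) - 405743) = (-217 - 32361)/(-1/386 - 405743) = -32578/(-156616799/386) = -32578*(-386/156616799) = 12575108/156616799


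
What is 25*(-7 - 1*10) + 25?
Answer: -400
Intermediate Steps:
25*(-7 - 1*10) + 25 = 25*(-7 - 10) + 25 = 25*(-17) + 25 = -425 + 25 = -400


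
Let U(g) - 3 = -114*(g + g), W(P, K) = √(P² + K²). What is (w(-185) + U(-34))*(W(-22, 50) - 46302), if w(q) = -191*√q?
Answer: -2*(7755 - 191*I*√185)*(23151 - √746) ≈ -3.5865e+8 + 1.2015e+8*I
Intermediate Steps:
W(P, K) = √(K² + P²)
U(g) = 3 - 228*g (U(g) = 3 - 114*(g + g) = 3 - 228*g)
(w(-185) + U(-34))*(W(-22, 50) - 46302) = (-191*I*√185 + (3 - 228*(-34)))*(√(50² + (-22)²) - 46302) = (-191*I*√185 + (3 + 7752))*(√(2500 + 484) - 46302) = (-191*I*√185 + 7755)*(√2984 - 46302) = (7755 - 191*I*√185)*(2*√746 - 46302) = (7755 - 191*I*√185)*(-46302 + 2*√746) = (-46302 + 2*√746)*(7755 - 191*I*√185)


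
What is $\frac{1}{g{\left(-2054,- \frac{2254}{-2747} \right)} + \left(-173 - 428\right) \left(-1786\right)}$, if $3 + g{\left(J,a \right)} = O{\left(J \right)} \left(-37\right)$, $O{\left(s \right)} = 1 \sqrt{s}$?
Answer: $\frac{1073383}{1152153876615} + \frac{37 i \sqrt{2054}}{1152153876615} \approx 9.3163 \cdot 10^{-7} + 1.4554 \cdot 10^{-9} i$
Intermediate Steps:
$O{\left(s \right)} = \sqrt{s}$
$g{\left(J,a \right)} = -3 - 37 \sqrt{J}$ ($g{\left(J,a \right)} = -3 + \sqrt{J} \left(-37\right) = -3 - 37 \sqrt{J}$)
$\frac{1}{g{\left(-2054,- \frac{2254}{-2747} \right)} + \left(-173 - 428\right) \left(-1786\right)} = \frac{1}{\left(-3 - 37 \sqrt{-2054}\right) + \left(-173 - 428\right) \left(-1786\right)} = \frac{1}{\left(-3 - 37 i \sqrt{2054}\right) + \left(-173 - 428\right) \left(-1786\right)} = \frac{1}{\left(-3 - 37 i \sqrt{2054}\right) - -1073386} = \frac{1}{\left(-3 - 37 i \sqrt{2054}\right) + 1073386} = \frac{1}{1073383 - 37 i \sqrt{2054}}$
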